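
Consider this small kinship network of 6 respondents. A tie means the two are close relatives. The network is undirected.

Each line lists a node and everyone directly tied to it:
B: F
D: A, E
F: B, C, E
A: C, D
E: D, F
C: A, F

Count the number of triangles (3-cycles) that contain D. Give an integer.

0

D's neighbors are A and E, but none of them are tied to each other, so no triangle contains D.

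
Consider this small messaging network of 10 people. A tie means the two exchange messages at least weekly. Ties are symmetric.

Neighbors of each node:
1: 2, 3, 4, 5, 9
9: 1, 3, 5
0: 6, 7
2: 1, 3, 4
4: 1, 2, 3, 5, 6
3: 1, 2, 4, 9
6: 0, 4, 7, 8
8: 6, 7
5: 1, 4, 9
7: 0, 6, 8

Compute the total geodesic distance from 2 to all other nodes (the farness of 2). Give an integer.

Distances from 2: 0:3, 1:1, 3:1, 4:1, 5:2, 6:2, 7:3, 8:3, 9:2.
Sum = 3 + 1 + 1 + 1 + 2 + 2 + 3 + 3 + 2 = 18.

18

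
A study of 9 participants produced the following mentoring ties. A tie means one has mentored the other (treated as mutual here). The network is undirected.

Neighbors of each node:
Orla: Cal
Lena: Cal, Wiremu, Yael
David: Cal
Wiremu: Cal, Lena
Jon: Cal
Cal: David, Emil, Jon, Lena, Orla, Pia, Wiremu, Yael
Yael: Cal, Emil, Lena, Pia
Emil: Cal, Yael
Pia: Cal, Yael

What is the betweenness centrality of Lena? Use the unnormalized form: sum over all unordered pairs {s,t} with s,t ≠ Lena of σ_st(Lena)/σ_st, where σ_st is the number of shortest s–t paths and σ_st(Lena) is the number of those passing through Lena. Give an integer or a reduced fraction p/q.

1/2

Pairs whose geodesics pass through Lena — Yael–Wiremu: 1/2.
All other pairs contribute 0.
Summing the contributions gives betweenness(Lena) = 1/2.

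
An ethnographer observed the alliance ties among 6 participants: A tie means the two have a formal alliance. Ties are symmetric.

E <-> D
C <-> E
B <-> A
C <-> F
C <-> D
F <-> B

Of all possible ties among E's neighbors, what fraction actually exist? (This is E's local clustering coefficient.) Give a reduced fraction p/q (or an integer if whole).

E's neighbors: C and D (k = 2).
Possible neighbor pairs: C(2,2) = 1. Edges among them: C–D → e = 1.
Clustering(E) = 1/1.

1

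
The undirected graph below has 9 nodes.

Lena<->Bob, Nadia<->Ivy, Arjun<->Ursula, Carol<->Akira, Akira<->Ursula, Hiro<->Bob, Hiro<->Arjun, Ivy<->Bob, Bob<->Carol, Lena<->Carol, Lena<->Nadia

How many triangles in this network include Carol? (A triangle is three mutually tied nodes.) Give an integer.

1

Carol's neighbors: Akira, Bob, and Lena.
Neighbor pairs that are themselves tied: Carol–Bob–Lena. Each forms one triangle with Carol, for 1 in total.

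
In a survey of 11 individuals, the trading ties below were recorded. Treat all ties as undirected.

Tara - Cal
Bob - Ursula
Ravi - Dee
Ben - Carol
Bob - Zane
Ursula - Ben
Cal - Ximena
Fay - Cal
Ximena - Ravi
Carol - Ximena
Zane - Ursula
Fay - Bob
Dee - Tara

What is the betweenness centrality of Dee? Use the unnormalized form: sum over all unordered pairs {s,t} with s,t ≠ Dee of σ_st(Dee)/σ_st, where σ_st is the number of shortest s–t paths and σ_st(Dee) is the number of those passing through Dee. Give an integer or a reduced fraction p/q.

Pairs whose geodesics pass through Dee — Tara–Ravi: 1.
All other pairs contribute 0.
Summing the contributions gives betweenness(Dee) = 1.

1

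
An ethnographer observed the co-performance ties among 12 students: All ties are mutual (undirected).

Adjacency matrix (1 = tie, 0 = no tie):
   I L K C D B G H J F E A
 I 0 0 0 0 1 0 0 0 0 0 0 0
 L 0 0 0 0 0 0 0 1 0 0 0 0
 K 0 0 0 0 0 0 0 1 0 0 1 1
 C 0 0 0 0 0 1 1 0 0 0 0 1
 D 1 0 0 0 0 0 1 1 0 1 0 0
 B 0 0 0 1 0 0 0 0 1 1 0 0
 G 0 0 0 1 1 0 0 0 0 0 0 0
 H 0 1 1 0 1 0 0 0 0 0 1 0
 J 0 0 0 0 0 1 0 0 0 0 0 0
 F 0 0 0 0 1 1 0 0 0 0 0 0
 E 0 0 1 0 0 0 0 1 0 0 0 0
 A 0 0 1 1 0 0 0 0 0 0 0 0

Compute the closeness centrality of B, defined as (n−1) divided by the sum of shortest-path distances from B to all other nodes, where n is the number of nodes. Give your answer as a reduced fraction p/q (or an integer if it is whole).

11/26

Distances from B: A:2, C:1, D:2, E:4, F:1, G:2, H:3, I:3, J:1, K:3, L:4. Sum = 26.
n = 12, so closeness = 11/26.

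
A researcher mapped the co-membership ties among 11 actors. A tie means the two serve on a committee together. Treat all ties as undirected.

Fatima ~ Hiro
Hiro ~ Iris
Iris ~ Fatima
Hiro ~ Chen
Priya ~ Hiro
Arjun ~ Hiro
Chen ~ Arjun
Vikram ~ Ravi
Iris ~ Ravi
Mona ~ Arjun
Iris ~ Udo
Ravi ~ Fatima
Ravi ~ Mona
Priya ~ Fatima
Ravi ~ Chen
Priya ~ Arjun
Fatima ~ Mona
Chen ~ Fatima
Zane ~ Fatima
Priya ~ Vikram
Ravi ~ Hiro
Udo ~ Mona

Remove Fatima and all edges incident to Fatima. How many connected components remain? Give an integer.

Without Fatima, the remaining ties split the others into: {Arjun, Chen, Hiro, Iris, Mona, Priya, Ravi, Udo, Vikram}; {Zane}.
That's 2 separate components.

2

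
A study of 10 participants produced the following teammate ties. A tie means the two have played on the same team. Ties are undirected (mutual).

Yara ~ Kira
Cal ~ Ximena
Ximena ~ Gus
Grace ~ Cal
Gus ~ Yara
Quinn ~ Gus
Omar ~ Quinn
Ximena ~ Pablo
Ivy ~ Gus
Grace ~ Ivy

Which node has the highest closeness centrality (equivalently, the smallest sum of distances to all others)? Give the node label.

Farness (sum of distances to all others) for each node — Cal:22, Grace:23, Gus:14, Ivy:19, Kira:28, Omar:28, Pablo:25, Quinn:20, Ximena:17, Yara:20.
The smallest farness is 14, for Gus, so Gus has the highest closeness.

Gus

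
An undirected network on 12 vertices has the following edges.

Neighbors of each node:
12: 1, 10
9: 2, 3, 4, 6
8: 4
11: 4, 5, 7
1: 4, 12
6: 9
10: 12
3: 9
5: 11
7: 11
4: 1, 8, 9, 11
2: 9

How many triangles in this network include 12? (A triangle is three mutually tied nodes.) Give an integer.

0

12's neighbors are 1 and 10, but none of them are tied to each other, so no triangle contains 12.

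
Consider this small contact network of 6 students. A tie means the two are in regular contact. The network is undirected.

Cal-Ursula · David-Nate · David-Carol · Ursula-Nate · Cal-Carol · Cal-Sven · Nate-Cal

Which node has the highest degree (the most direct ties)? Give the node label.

Degrees — Cal:4, Carol:2, David:2, Nate:3, Sven:1, Ursula:2.
The maximum is 4, attained only by Cal.

Cal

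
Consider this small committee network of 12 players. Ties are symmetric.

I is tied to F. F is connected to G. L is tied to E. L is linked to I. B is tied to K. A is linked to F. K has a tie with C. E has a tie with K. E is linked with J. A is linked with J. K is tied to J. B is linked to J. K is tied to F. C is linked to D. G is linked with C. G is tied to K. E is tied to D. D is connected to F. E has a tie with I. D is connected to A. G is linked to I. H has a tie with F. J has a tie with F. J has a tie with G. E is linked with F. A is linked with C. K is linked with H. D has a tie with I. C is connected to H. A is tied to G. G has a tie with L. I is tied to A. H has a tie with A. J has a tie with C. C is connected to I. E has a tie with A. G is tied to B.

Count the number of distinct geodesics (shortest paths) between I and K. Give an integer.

The shortest distance is 2. The length-2 paths are: I–C–K; I–G–K; I–E–K; I–F–K.
That gives 4 distinct shortest paths.

4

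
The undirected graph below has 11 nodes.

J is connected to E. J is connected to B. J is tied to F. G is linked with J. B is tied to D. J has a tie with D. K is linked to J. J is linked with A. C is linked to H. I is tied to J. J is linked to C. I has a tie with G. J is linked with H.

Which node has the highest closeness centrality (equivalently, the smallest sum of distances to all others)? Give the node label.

Farness (sum of distances to all others) for each node — A:19, B:18, C:18, D:18, E:19, F:19, G:18, H:18, I:18, J:10, K:19.
The smallest farness is 10, for J, so J has the highest closeness.

J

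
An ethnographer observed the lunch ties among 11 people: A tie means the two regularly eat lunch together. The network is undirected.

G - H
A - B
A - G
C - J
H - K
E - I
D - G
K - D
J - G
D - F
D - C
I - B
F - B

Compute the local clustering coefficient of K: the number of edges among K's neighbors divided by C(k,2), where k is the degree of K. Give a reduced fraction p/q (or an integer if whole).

0

K's neighbors: D and H (k = 2).
Possible neighbor pairs: C(2,2) = 1. Edges among them: none → e = 0.
Clustering(K) = 0/1.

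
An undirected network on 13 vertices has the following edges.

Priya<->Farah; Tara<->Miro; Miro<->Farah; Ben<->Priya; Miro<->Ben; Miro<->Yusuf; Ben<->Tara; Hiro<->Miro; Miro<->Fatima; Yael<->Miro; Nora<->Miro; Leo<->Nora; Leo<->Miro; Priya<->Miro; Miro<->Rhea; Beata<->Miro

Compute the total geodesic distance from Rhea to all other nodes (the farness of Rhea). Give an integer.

23

Distances from Rhea: Beata:2, Ben:2, Farah:2, Fatima:2, Hiro:2, Leo:2, Miro:1, Nora:2, Priya:2, Tara:2, Yael:2, Yusuf:2.
Sum = 2 + 2 + 2 + 2 + 2 + 2 + 1 + 2 + 2 + 2 + 2 + 2 = 23.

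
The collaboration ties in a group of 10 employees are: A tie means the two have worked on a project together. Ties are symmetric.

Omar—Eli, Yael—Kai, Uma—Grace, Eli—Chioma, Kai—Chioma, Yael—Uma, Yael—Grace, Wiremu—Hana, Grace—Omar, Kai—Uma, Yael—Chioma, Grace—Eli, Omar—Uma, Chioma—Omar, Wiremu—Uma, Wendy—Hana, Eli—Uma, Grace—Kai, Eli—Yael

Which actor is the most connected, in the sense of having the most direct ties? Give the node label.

Uma

Degrees — Chioma:4, Eli:5, Grace:5, Hana:2, Kai:4, Omar:4, Uma:6, Wendy:1, Wiremu:2, Yael:5.
The maximum is 6, attained only by Uma.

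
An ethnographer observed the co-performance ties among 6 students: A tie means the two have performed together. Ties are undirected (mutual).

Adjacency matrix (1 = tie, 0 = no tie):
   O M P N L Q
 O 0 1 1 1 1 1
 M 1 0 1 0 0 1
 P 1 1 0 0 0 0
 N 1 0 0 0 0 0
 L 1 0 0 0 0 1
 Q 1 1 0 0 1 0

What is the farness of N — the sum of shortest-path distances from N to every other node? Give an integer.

9

Distances from N: L:2, M:2, O:1, P:2, Q:2.
Sum = 2 + 2 + 1 + 2 + 2 = 9.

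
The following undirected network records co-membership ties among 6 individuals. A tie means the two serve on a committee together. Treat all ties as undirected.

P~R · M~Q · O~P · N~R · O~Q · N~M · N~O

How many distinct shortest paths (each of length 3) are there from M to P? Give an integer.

3

The shortest distance is 3. The length-3 paths are: M–N–R–P; M–Q–O–P; M–N–O–P.
That gives 3 distinct shortest paths.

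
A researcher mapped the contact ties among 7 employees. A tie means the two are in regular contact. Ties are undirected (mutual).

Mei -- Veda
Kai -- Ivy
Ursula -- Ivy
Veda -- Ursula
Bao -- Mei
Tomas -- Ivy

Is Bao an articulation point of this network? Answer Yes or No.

No

Even without Bao, every remaining node can still reach every other (the residual graph is connected), so Bao is not a cut vertex.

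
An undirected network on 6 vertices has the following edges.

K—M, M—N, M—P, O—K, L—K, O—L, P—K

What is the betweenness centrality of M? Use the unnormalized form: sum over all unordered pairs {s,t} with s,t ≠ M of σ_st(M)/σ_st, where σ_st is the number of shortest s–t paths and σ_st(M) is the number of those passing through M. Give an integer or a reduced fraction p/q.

4

Pairs whose geodesics pass through M — N–P: 1; N–O: 1; N–L: 1; N–K: 1.
All other pairs contribute 0.
Summing the contributions gives betweenness(M) = 4.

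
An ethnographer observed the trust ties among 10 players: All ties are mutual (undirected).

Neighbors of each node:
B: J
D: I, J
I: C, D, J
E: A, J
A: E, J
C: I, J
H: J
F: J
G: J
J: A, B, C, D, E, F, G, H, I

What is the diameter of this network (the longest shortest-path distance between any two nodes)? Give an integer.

Eccentricity of each node (its greatest distance to any other): A:2, B:2, C:2, D:2, E:2, F:2, G:2, H:2, I:2, J:1.
The maximum eccentricity is 2, realized for instance by the pair H–C via H – J – C. So the diameter is 2.

2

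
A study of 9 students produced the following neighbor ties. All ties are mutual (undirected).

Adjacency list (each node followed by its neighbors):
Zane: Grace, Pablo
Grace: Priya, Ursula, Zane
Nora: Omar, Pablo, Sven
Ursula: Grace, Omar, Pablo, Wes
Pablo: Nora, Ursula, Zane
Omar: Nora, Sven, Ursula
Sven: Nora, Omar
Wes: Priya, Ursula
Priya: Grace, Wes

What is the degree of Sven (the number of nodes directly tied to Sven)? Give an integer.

Sven is directly tied to Nora and Omar. That is 2 neighbors, so the degree of Sven is 2.

2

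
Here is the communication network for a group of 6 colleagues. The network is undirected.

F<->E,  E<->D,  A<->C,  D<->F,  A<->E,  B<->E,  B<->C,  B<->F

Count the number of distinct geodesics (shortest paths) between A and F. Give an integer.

1

The shortest distance is 2, and the only length-2 path is A–E–F. So there is exactly 1 shortest path.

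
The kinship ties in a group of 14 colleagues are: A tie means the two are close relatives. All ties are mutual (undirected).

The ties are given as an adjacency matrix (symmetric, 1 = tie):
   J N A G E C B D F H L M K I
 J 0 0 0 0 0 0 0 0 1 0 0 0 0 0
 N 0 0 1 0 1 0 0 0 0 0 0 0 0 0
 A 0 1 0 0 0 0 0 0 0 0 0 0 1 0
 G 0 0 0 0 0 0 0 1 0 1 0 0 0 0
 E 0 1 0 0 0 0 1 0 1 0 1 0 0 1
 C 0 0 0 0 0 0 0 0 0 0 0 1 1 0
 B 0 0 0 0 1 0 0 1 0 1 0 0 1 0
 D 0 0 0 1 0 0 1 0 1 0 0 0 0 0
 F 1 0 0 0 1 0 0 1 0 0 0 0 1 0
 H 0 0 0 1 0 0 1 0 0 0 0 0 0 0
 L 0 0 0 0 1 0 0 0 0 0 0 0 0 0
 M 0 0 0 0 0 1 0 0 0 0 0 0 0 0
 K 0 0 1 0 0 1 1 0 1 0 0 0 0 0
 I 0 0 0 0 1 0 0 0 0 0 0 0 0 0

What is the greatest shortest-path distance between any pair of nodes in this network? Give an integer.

5

Eccentricity of each node (its greatest distance to any other): A:4, B:3, C:4, D:4, E:4, F:3, G:5, H:4, I:5, J:4, K:3, L:5, M:5, N:4.
The maximum eccentricity is 5, realized for instance by the pair G–M via G – D – F – K – C – M. So the diameter is 5.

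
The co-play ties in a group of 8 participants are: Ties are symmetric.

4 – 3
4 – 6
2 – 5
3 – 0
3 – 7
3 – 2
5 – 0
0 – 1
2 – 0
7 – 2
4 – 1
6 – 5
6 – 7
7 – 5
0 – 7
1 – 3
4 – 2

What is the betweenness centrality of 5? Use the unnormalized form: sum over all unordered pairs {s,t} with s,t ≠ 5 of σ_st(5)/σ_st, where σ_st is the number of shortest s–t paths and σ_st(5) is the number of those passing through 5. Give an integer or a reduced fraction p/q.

5/6

Pairs whose geodesics pass through 5 — 2–6: 1/3; 6–0: 1/2.
All other pairs contribute 0.
Summing the contributions gives betweenness(5) = 5/6.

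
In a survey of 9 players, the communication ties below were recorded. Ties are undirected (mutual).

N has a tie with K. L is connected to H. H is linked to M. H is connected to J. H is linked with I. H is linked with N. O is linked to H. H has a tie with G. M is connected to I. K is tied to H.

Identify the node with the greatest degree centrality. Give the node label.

H

Degrees — G:1, H:8, I:2, J:1, K:2, L:1, M:2, N:2, O:1.
The maximum is 8, attained only by H.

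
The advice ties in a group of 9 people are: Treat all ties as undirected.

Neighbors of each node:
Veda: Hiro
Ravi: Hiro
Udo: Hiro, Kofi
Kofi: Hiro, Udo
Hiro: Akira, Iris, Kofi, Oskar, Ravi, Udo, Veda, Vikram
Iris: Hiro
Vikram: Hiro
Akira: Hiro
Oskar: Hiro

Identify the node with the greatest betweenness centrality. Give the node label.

Unnormalized betweenness of each node: Akira:0, Hiro:27, Iris:0, Kofi:0, Oskar:0, Ravi:0, Udo:0, Veda:0, Vikram:0.
Hiro has the largest value, 27, making it the main broker — the node through which the most shortest paths run.

Hiro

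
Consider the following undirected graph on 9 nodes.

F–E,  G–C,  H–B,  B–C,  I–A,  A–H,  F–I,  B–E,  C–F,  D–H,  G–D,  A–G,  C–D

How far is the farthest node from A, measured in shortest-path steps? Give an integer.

Distances from A: B:2, C:2, D:2, E:3, F:2, G:1, H:1, I:1.
The largest is 3 (to E), so the eccentricity of A is 3.

3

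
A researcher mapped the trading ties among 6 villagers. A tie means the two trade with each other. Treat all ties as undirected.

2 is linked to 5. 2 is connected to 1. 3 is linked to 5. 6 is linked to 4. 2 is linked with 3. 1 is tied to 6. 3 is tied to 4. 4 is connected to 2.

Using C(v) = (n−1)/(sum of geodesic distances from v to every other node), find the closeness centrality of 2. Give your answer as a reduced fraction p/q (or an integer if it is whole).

Distances from 2: 1:1, 3:1, 4:1, 5:1, 6:2. Sum = 6.
n = 6, so closeness = 5/6.

5/6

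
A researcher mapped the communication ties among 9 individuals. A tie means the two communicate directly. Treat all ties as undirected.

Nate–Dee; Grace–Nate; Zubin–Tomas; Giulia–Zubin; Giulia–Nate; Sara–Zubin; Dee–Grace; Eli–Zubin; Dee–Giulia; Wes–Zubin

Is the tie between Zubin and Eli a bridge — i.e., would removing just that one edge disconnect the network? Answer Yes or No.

Yes

Without the Zubin–Eli edge there is no alternate route between Zubin and Eli, so the network disconnects. It is a bridge.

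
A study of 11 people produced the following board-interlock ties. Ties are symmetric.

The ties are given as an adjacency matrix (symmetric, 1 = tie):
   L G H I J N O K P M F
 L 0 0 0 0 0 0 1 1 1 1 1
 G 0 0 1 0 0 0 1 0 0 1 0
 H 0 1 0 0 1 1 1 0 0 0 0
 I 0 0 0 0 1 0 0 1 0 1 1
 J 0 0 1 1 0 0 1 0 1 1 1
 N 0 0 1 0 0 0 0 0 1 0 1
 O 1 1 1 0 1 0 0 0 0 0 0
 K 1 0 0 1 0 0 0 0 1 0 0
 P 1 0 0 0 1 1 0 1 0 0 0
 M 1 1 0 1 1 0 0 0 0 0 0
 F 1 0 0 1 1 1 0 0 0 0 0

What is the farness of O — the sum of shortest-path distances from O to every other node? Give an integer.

16

Distances from O: F:2, G:1, H:1, I:2, J:1, K:2, L:1, M:2, N:2, P:2.
Sum = 2 + 1 + 1 + 2 + 1 + 2 + 1 + 2 + 2 + 2 = 16.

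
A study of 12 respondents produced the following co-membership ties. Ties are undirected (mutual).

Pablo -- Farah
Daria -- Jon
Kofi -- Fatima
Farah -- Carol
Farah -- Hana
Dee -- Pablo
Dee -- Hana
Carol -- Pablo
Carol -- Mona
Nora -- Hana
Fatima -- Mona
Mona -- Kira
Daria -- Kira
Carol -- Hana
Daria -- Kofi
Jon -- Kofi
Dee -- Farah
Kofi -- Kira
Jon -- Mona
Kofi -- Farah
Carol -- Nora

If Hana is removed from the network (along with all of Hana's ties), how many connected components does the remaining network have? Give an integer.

Hana's neighbors (Carol, Dee, Farah, and Nora) remain reachable from one another through other ties, so the rest of the network stays in one piece.

1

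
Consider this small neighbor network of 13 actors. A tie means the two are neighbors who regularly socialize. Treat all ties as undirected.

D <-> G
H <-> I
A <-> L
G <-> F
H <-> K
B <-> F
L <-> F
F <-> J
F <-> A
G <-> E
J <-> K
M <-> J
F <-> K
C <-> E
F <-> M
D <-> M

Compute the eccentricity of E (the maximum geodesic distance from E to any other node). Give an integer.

5

Distances from E: A:3, B:3, C:1, D:2, F:2, G:1, H:4, I:5, J:3, K:3, L:3, M:3.
The largest is 5 (to I), so the eccentricity of E is 5.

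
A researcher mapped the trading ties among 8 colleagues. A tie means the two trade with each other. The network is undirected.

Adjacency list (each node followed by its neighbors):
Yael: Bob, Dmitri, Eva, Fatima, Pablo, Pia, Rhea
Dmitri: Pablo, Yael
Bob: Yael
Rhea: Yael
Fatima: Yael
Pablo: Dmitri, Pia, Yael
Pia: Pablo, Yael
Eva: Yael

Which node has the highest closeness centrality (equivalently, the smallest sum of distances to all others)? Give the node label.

Farness (sum of distances to all others) for each node — Bob:13, Dmitri:12, Eva:13, Fatima:13, Pablo:11, Pia:12, Rhea:13, Yael:7.
The smallest farness is 7, for Yael, so Yael has the highest closeness.

Yael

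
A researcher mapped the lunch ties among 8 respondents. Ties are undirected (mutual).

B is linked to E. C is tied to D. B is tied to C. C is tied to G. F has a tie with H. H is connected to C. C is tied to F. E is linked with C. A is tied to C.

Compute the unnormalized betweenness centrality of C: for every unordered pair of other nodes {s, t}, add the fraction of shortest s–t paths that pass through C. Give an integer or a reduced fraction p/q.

19

Pairs whose geodesics pass through C — A–D: 1; A–F: 1; A–E: 1; A–G: 1; A–H: 1; A–B: 1; D–F: 1; D–E: 1; D–G: 1; D–H: 1; D–B: 1; F–E: 1; F–G: 1; F–B: 1 … (+5 more pairs).
All other pairs contribute 0.
Summing the contributions gives betweenness(C) = 19.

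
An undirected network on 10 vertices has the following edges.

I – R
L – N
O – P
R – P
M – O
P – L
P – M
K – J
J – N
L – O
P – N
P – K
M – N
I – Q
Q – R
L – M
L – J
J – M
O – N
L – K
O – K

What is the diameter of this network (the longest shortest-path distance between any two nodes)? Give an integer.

4

Eccentricity of each node (its greatest distance to any other): I:4, J:4, K:3, L:3, M:3, N:3, O:3, P:2, Q:4, R:3.
The maximum eccentricity is 4, realized for instance by the pair J–Q via J – L – P – R – Q. So the diameter is 4.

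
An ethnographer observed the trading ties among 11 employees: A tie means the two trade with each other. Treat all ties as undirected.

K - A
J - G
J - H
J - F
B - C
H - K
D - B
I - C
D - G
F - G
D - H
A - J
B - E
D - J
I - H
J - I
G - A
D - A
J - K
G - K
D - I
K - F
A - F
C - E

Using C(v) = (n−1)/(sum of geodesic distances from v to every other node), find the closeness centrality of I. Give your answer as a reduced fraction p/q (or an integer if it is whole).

Distances from I: A:2, B:2, C:1, D:1, E:2, F:2, G:2, H:1, J:1, K:2. Sum = 16.
n = 11, so closeness = 10/16 = 5/8.

5/8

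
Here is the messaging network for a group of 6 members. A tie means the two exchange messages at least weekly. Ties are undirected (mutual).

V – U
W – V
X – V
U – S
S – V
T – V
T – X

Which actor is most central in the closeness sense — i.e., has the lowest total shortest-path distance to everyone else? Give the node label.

V

Farness (sum of distances to all others) for each node — S:8, T:8, U:8, V:5, W:9, X:8.
The smallest farness is 5, for V, so V has the highest closeness.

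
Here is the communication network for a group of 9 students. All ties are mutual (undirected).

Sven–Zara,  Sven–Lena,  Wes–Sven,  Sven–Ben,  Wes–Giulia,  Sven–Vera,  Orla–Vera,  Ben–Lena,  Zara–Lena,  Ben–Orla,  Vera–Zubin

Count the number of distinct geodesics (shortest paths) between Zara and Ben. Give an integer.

The shortest distance is 2. The length-2 paths are: Zara–Sven–Ben; Zara–Lena–Ben.
That gives 2 distinct shortest paths.

2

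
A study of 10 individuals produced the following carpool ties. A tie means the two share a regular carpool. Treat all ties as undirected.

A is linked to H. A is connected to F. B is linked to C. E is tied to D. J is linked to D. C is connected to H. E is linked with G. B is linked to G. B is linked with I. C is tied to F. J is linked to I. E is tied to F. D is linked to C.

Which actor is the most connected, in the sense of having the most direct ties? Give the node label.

C

Degrees — A:2, B:3, C:4, D:3, E:3, F:3, G:2, H:2, I:2, J:2.
The maximum is 4, attained only by C.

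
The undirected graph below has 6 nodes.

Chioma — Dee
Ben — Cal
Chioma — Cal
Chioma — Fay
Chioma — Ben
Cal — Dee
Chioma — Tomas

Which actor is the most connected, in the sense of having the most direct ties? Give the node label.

Chioma

Degrees — Ben:2, Cal:3, Chioma:5, Dee:2, Fay:1, Tomas:1.
The maximum is 5, attained only by Chioma.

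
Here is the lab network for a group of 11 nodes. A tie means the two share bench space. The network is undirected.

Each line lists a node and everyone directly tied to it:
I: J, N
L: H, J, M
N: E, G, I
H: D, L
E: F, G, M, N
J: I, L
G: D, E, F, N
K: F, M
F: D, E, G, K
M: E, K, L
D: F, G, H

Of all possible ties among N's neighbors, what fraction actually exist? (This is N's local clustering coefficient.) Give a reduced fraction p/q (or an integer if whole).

1/3

N's neighbors: E, G, and I (k = 3).
Possible neighbor pairs: C(3,2) = 3. Edges among them: E–G → e = 1.
Clustering(N) = 1/3.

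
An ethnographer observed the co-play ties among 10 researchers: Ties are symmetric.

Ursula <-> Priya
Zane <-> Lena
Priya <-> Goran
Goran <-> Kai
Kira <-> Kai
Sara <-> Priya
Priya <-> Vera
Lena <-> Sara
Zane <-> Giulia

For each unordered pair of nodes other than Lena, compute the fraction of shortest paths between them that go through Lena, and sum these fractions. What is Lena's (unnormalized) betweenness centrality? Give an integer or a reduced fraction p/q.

14

Pairs whose geodesics pass through Lena — Sara–Giulia: 1; Sara–Zane: 1; Giulia–Kai: 1; Giulia–Vera: 1; Giulia–Priya: 1; Giulia–Ursula: 1; Giulia–Goran: 1; Giulia–Kira: 1; Kai–Zane: 1; Vera–Zane: 1; Priya–Zane: 1; Ursula–Zane: 1; Zane–Goran: 1; Zane–Kira: 1.
All other pairs contribute 0.
Summing the contributions gives betweenness(Lena) = 14.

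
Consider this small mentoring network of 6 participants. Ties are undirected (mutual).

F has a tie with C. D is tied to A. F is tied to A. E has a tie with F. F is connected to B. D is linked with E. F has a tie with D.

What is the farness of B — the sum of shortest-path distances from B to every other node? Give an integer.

Distances from B: A:2, C:2, D:2, E:2, F:1.
Sum = 2 + 2 + 2 + 2 + 1 = 9.

9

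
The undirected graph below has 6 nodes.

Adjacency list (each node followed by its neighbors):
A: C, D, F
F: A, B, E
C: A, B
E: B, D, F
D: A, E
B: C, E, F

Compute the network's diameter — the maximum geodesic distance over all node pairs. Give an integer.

2

Eccentricity of each node (its greatest distance to any other): A:2, B:2, C:2, D:2, E:2, F:2.
The maximum eccentricity is 2, realized for instance by the pair D–F via D – E – F. So the diameter is 2.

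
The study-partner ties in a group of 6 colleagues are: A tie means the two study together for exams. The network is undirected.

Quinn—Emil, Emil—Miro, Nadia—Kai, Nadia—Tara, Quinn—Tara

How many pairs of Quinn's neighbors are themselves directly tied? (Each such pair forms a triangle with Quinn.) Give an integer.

0

Quinn's neighbors are Emil and Tara, but none of them are tied to each other, so no triangle contains Quinn.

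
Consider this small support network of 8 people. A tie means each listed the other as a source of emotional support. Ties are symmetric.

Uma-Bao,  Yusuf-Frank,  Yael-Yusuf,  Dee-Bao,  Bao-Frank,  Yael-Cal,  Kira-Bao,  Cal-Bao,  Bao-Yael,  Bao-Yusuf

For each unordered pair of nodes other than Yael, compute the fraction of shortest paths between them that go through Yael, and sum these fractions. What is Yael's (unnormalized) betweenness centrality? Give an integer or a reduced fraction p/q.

Pairs whose geodesics pass through Yael — Cal–Yusuf: 1/2.
All other pairs contribute 0.
Summing the contributions gives betweenness(Yael) = 1/2.

1/2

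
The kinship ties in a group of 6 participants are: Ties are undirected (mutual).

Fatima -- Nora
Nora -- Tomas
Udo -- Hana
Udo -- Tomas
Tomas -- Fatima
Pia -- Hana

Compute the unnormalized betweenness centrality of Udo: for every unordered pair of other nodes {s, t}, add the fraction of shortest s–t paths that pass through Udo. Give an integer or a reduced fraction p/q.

6

Pairs whose geodesics pass through Udo — Fatima–Pia: 1; Fatima–Hana: 1; Nora–Pia: 1; Nora–Hana: 1; Tomas–Pia: 1; Tomas–Hana: 1.
All other pairs contribute 0.
Summing the contributions gives betweenness(Udo) = 6.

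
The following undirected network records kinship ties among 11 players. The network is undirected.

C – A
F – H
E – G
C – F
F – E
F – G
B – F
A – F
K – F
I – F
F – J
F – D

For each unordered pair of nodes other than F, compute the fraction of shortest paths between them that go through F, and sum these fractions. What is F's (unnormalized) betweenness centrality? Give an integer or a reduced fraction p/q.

43

Pairs whose geodesics pass through F — E–K: 1; E–B: 1; E–C: 1; E–H: 1; E–A: 1; E–J: 1; E–I: 1; E–D: 1; K–B: 1; K–C: 1; K–H: 1; K–A: 1; K–J: 1; K–I: 1 … (+29 more pairs).
All other pairs contribute 0.
Summing the contributions gives betweenness(F) = 43.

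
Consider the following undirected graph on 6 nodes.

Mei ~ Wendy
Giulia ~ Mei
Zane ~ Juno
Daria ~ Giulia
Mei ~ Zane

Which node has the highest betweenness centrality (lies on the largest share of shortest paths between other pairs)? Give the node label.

Mei

Unnormalized betweenness of each node: Daria:0, Giulia:4, Juno:0, Mei:8, Wendy:0, Zane:4.
Mei has the largest value, 8, making it the main broker — the node through which the most shortest paths run.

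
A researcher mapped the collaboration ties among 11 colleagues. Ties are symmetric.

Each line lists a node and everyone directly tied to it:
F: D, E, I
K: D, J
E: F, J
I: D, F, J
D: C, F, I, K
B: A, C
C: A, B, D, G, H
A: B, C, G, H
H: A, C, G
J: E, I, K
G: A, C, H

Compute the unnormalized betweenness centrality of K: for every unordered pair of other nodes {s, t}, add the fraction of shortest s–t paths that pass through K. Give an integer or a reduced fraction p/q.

3

Pairs whose geodesics pass through K — G–J: 1/2; H–J: 1/2; B–J: 1/2; A–J: 1/2; C–J: 1/2; D–J: 1/2.
All other pairs contribute 0.
Summing the contributions gives betweenness(K) = 3.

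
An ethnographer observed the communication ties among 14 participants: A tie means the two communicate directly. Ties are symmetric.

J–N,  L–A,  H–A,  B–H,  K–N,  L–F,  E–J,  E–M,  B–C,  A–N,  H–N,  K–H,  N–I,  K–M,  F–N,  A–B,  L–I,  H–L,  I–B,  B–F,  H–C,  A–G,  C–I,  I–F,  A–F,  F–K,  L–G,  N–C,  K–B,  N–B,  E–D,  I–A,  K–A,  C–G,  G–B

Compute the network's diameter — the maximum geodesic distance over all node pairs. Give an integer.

Eccentricity of each node (its greatest distance to any other): A:4, B:4, C:4, D:5, E:4, F:4, G:5, H:4, I:4, J:3, K:3, L:5, M:3, N:3.
The maximum eccentricity is 5, realized for instance by the pair L–D via L – F – K – M – E – D. So the diameter is 5.

5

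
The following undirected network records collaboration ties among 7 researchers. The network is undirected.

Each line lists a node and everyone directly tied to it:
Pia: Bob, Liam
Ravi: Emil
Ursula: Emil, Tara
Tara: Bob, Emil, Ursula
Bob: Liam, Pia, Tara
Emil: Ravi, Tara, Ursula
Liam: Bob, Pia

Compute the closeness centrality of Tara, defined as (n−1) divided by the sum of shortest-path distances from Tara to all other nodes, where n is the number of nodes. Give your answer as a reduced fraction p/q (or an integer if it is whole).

2/3

Distances from Tara: Bob:1, Emil:1, Liam:2, Pia:2, Ravi:2, Ursula:1. Sum = 9.
n = 7, so closeness = 6/9 = 2/3.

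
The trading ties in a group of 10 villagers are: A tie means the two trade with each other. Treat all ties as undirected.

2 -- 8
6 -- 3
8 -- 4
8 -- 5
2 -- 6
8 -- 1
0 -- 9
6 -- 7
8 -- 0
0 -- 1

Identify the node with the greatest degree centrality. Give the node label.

8

Degrees — 0:3, 1:2, 2:2, 3:1, 4:1, 5:1, 6:3, 7:1, 8:5, 9:1.
The maximum is 5, attained only by 8.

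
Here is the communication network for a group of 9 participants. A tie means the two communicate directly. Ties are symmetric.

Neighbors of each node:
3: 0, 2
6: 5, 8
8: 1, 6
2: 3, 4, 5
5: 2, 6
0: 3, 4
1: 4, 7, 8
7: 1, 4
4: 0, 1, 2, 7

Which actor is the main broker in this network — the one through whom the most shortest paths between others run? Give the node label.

4

Unnormalized betweenness of each node: 0:11/6, 1:6, 2:53/6, 3:4/3, 4:34/3, 5:4, 6:7/3, 7:0, 8:10/3.
4 has the largest value, 34/3, making it the main broker — the node through which the most shortest paths run.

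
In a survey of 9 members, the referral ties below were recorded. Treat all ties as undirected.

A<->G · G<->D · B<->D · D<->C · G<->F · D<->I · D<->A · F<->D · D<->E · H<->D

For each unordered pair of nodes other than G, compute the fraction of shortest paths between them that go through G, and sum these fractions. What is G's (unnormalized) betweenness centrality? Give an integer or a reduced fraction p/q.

1/2

Pairs whose geodesics pass through G — F–A: 1/2.
All other pairs contribute 0.
Summing the contributions gives betweenness(G) = 1/2.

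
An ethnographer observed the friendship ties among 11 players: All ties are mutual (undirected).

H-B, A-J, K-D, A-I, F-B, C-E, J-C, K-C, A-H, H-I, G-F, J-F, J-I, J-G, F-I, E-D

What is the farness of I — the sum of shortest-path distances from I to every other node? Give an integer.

Distances from I: A:1, B:2, C:2, D:4, E:3, F:1, G:2, H:1, J:1, K:3.
Sum = 1 + 2 + 2 + 4 + 3 + 1 + 2 + 1 + 1 + 3 = 20.

20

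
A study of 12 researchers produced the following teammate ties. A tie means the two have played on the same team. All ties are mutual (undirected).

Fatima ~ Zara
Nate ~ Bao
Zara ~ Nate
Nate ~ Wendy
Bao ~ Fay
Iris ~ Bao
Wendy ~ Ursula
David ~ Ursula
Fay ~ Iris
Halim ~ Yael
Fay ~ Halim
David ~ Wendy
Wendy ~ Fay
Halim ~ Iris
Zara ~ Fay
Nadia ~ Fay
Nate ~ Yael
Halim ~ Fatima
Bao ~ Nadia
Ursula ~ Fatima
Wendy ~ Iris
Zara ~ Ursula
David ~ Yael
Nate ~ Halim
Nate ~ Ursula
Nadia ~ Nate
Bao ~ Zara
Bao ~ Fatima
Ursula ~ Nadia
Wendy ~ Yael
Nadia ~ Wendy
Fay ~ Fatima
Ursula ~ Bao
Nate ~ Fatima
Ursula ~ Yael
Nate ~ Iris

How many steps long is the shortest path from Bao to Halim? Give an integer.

One shortest route is Bao – Iris – Halim, which uses 2 edges, and Bao and Halim are not directly tied, so nothing shorter exists. So d(Bao,Halim) = 2.

2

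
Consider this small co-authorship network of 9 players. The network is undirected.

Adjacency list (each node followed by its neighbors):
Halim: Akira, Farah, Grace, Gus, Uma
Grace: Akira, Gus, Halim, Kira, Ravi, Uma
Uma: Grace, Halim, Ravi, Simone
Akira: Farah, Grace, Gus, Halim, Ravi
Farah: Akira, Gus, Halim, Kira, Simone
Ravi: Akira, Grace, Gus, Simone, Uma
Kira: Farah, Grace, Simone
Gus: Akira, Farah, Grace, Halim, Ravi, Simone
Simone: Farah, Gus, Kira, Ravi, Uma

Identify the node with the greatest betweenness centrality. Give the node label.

Unnormalized betweenness of each node: Akira:5/6, Farah:2, Grace:19/6, Gus:7/4, Halim:4/3, Kira:1/2, Ravi:7/6, Simone:29/12, Uma:5/6.
Grace has the largest value, 19/6, making it the main broker — the node through which the most shortest paths run.

Grace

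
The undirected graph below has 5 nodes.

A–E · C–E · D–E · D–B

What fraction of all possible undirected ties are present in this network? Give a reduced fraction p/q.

2/5

There are 4 edges and 5 nodes, so the maximum possible is C(5,2) = 10.
Density = 4/10 = 2/5.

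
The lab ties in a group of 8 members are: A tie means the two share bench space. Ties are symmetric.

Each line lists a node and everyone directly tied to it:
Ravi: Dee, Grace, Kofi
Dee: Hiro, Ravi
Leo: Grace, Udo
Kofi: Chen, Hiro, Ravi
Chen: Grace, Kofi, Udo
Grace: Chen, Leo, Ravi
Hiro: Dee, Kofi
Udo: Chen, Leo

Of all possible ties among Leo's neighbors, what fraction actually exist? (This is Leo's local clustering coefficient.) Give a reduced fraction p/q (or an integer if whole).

Leo's neighbors: Grace and Udo (k = 2).
Possible neighbor pairs: C(2,2) = 1. Edges among them: none → e = 0.
Clustering(Leo) = 0/1.

0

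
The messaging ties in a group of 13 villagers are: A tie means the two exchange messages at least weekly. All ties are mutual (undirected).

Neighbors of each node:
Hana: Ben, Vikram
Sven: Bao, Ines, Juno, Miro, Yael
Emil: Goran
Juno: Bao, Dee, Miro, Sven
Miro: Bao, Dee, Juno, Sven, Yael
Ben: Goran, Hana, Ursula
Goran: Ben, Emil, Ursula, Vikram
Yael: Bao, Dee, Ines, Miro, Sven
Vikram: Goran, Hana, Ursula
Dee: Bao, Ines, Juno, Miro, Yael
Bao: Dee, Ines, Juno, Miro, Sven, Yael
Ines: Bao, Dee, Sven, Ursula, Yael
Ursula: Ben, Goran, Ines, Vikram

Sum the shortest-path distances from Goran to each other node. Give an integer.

Distances from Goran: Bao:3, Ben:1, Dee:3, Emil:1, Hana:2, Ines:2, Juno:4, Miro:4, Sven:3, Ursula:1, Vikram:1, Yael:3.
Sum = 3 + 1 + 3 + 1 + 2 + 2 + 4 + 4 + 3 + 1 + 1 + 3 = 28.

28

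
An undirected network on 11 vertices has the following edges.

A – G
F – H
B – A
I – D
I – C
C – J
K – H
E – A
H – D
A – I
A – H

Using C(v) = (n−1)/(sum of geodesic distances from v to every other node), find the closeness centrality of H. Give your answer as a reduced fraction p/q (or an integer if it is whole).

Distances from H: A:1, B:2, C:3, D:1, E:2, F:1, G:2, I:2, J:4, K:1. Sum = 19.
n = 11, so closeness = 10/19.

10/19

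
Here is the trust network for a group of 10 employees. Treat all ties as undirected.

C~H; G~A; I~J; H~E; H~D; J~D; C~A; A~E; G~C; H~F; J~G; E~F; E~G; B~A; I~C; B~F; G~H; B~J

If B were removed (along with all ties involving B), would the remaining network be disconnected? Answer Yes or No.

Even without B, every remaining node can still reach every other (the residual graph is connected), so B is not a cut vertex.

No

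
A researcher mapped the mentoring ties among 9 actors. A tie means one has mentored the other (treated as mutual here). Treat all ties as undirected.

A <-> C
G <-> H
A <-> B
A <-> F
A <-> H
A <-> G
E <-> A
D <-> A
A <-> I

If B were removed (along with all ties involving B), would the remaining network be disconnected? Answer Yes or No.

Even without B, every remaining node can still reach every other (the residual graph is connected), so B is not a cut vertex.

No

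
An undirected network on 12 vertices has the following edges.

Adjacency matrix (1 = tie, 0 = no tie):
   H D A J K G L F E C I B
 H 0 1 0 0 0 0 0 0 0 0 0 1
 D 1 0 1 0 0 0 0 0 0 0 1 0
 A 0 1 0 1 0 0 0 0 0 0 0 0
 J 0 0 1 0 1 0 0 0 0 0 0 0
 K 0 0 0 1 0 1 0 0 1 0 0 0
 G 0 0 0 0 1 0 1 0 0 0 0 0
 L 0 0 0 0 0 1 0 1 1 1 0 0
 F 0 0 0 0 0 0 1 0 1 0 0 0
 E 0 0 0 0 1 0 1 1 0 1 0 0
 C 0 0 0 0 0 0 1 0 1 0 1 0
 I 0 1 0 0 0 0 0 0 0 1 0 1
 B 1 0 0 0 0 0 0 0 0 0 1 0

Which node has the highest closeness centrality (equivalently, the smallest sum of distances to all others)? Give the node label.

Farness (sum of distances to all others) for each node — A:28, B:31, C:22, D:26, E:23, F:31, G:29, H:34, I:23, J:27, K:25, L:25.
The smallest farness is 22, for C, so C has the highest closeness.

C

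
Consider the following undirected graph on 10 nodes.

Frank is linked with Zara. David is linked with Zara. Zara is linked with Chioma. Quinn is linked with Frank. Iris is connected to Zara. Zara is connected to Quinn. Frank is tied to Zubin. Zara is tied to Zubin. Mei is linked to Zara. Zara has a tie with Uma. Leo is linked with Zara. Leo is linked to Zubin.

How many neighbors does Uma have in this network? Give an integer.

Uma is directly tied to Zara. That is 1 neighbor, so the degree of Uma is 1.

1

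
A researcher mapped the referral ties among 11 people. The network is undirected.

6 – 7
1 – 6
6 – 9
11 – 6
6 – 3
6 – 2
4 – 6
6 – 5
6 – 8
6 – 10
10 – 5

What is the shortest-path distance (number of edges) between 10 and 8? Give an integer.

2

One shortest route is 10 – 6 – 8, which uses 2 edges, and 10 and 8 are not directly tied, so nothing shorter exists. So d(10,8) = 2.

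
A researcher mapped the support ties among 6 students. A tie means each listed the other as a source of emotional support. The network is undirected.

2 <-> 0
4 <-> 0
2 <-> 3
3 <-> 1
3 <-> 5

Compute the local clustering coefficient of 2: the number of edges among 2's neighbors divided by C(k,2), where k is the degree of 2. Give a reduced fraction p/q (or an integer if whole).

0

2's neighbors: 0 and 3 (k = 2).
Possible neighbor pairs: C(2,2) = 1. Edges among them: none → e = 0.
Clustering(2) = 0/1.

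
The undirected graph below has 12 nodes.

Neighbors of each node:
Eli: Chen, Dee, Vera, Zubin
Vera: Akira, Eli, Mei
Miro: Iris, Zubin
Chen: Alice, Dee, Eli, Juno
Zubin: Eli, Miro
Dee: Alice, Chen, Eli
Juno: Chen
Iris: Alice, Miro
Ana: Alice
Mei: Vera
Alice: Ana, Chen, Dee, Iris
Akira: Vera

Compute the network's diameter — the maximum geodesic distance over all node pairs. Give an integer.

Eccentricity of each node (its greatest distance to any other): Akira:5, Alice:4, Ana:5, Chen:3, Dee:3, Eli:3, Iris:5, Juno:4, Mei:5, Miro:4, Vera:4, Zubin:4.
The maximum eccentricity is 5, realized for instance by the pair Mei–Ana via Mei – Vera – Eli – Dee – Alice – Ana. So the diameter is 5.

5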